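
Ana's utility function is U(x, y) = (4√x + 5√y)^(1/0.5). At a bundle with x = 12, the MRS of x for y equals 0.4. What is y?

For CES with ρ = 0.5, MRS = (4/5)·√(y/x).
Setting (4/5)·√(y/12) = 0.4 gives √(y/12) = 0.5, so y/12 = 0.25 and y = 3.

y = 3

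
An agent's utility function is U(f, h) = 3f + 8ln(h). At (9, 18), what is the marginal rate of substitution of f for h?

MRS = 6.75

MU_f = 3, MU_h = 8/h.
MRS = 3 ÷ (8/h).
At (9, 18): MRS = 6.75.
That is, one extra unit of f is worth 6.75 units of h at the margin.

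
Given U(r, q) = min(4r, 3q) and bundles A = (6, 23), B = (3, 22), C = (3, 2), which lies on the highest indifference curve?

Bundle A

Evaluate utility at each bundle:
U(A) = 24.
U(B) = 12.
U(C) = 6.
Highest utility is A, so A ≻ B ≻ C.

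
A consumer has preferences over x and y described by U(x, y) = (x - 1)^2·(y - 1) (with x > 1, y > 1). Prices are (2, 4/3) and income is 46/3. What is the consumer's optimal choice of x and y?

x* = 5, y* = 4

MU_x = 2·(x−1)·(y−1), MU_y = (x−1)^2.
MRS = (2/1)·(y−1)/(x−1).
Tangency: set MRS = p_x/p_y = 2/(4/3) = 1.5.
So (2/1)·(y − 1)/(x − 1) = 1.5, i.e. (y − 1) = 0.75·(x − 1).
Rewrite the budget in excess-of-subsistence terms: 2·(x − 1) + (4/3)·(y − 1) = 46/3 − 2·1 − (4/3)·1 = 12.
Substituting, 3·(x − 1) = 12, so x − 1 = 4 and x* = 5.
Then y − 1 = 0.75·4 = 3, so y* = 4.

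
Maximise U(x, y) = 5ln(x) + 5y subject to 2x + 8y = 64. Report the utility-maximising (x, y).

MU_x = 5/x, MU_y = 5.
MRS = 5/x ÷ 5.
Tangency: set MRS = p_x/p_y = 2/8 = 0.25.
MRS depends only on x: 1/x = 0.25 ⇒ x* = 1/0.25 = 4.
From the budget, 8·y = 64 − 2·4 = 56, so y* = 7.

x* = 4, y* = 7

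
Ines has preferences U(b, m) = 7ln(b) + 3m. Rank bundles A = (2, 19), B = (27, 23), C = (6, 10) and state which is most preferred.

Evaluate utility at each bundle:
U(A) = 61.852.
U(B) = 92.071.
U(C) = 42.542.
Highest utility is B, so B ≻ A ≻ C.

Bundle B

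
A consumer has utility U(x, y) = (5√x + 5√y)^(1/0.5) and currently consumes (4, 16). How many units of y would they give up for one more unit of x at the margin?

For CES with ρ = 0.5, MRS = √(y/x).
At (4, 16): MRS = 2.
So at (4, 16) the consumer would give up 2 units of y for one more unit of x.

MRS = 2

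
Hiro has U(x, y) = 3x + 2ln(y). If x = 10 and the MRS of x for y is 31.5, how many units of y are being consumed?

MU_x = 3, MU_y = 2/y.
MRS = 3 ÷ (2/y).
MRS depends only on y: 1.5·y = 31.5 ⇒ y = 31.5/1.5 = 21.

y = 21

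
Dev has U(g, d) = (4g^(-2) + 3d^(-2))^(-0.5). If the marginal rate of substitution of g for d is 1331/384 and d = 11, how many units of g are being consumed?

For CES with ρ = -2, MRS = (4/3)·(d/g)^3.
Setting (4/3)·(11/g)^3 = 1331/384 gives (11/g)^3 = 1331/512, so 11/g = 1.375 and g = 8.

g = 8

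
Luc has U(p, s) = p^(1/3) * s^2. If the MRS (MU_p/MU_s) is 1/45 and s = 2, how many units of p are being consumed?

MU_p = 1/3·p^(-2/3)·s^2 and MU_s = 2·p^(1/3)·s.
MRS = MU_p/MU_s = (1/6)·s/p.
Substitute s = 2: MRS = (1/3)/p. Setting (1/3)/p = 1/45 gives p = (1/3)/(1/45) = 15.

p = 15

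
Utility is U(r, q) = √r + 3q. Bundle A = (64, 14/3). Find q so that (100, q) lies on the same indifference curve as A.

q = 4

U(64, 14/3) = 22.
Set U(100, q) = 22 and solve.
With r = 100: √100 = 10, so 3q = 22 − 10 = 12 and q = 4.
Check: U(100, 4) = 22.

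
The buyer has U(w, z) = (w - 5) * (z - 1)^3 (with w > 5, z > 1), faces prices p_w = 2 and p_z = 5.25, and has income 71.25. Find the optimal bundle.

w* = 12, z* = 9

MU_w = (z−1)^3, MU_z = 3·(w−5)·(z−1)^2.
MRS = (1/3)·(z−1)/(w−5).
Tangency: set MRS = p_w/p_z = 2/5.25 = 8/21.
So (1/3)·(z − 1)/(w − 5) = 8/21, i.e. (z − 1) = (8/7)·(w − 5).
Rewrite the budget in excess-of-subsistence terms: 2·(w − 5) + 5.25·(z − 1) = 71.25 − 2·5 − 5.25·1 = 56.
Substituting, 8·(w − 5) = 56, so w − 5 = 7 and w* = 12.
Then z − 1 = (8/7)·7 = 8, so z* = 9.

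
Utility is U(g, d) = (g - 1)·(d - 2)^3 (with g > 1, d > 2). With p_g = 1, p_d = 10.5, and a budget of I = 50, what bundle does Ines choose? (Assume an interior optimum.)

g* = 8, d* = 4

MU_g = (d−2)^3, MU_d = 3·(g−1)·(d−2)^2.
MRS = (1/3)·(d−2)/(g−1).
Tangency: set MRS = p_g/p_d = 1/10.5 = 2/21.
So (1/3)·(d − 2)/(g − 1) = 2/21, i.e. (d − 2) = (2/7)·(g − 1).
Rewrite the budget in excess-of-subsistence terms: 1·(g − 1) + 10.5·(d − 2) = 50 − 1·1 − 10.5·2 = 28.
Substituting, 4·(g − 1) = 28, so g − 1 = 7 and g* = 8.
Then d − 2 = (2/7)·7 = 2, so d* = 4.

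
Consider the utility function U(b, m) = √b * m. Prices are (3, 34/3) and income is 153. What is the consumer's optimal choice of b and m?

MU_b = 0.5·b^(-0.5)·m and MU_m = √b.
MRS = MU_b/MU_m = (0.5)·m/b.
Tangency: set MRS = p_b/p_m = 3/(34/3) = 9/34.
So (0.5)·m/b = 9/34, i.e. m = (9/17)·b.
Substitute into the budget 3·b + (34/3)·m = 153: 9·b = 153, so b* = 17.
Then m* = (9/17)·17 = 9.

b* = 17, m* = 9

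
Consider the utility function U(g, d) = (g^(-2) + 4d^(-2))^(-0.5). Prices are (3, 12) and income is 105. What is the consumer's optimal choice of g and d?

For CES with ρ = -2, MRS = (1/4)·(d/g)^3.
Tangency: set MRS = p_g/p_d = 3/12 = 0.25.
So (d/g)^3 = 1; taking the cube root, d/g = 1, i.e. d = g.
Substitute into the budget 3·g + 12·d = 105: 15·g = 105, so g* = 7 and d* = 7.

g* = 7, d* = 7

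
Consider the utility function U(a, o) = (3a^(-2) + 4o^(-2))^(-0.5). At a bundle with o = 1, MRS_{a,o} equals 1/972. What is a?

For CES with ρ = -2, MRS = (3/4)·(o/a)^3.
Setting (3/4)·(1/a)^3 = 1/972 gives (1/a)^3 = 1/729, so 1/a = 1/9 and a = 9.

a = 9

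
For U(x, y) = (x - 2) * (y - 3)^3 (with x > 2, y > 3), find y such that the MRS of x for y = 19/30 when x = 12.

MU_x = (y−3)^3, MU_y = 3·(x−2)·(y−3)^2.
MRS = (1/3)·(y−3)/(x−2).
Substitute x = 12: MRS = (y − 3)/30. Setting this equal to 19/30 gives y − 3 = (19/30)·30 = 19, so y = 22.

y = 22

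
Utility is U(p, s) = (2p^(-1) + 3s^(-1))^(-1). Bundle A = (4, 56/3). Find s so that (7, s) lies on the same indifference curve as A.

s = 8

U depends on (p, s) only through S = 2p^(-1) + 3s^(-1), so equal utility means equal S. At (4, 56/3): S = 37/56.
With p = 7: 2·7^(-1) = 2/7, so 3s^(-1) = 37/56 − 2/7 = 0.375, i.e. s^(-1) = 0.125.
Hence s = 1/0.125 = 8.
Check: U(7, 8) = 1.5135.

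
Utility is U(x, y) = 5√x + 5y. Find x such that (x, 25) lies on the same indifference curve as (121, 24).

U(121, 24) = 175.
Set U(x, 25) = 175 and solve.
With y = 25: 5√x = 175 − 5·25 = 50, so √x = 10 and x = 100.
Check: U(100, 25) = 175.

x = 100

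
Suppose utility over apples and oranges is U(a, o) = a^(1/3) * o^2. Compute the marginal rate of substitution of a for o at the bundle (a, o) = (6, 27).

MRS = 0.75

MU_a = 1/3·a^(-2/3)·o^2 and MU_o = 2·a^(1/3)·o.
MRS = MU_a/MU_o = (1/6)·o/a.
At (6, 27): MRS = 0.75.
The indifference curve has slope −0.75 at this bundle.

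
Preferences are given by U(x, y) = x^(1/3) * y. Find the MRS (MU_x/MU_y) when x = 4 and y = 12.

MRS = 1

MU_x = 1/3·x^(-2/3)·y and MU_y = x^(1/3).
MRS = MU_x/MU_y = (1/3)·y/x.
At (4, 12): MRS = 1.
So at (4, 12) the consumer would give up 1 units of y for one more unit of x.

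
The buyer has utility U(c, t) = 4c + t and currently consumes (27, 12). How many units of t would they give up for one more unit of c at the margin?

MRS = 4

MU_c = 4, MU_t = 1, so MRS = 4/1 = 4 at every bundle.
At (27, 12): MRS = 4.
So at (27, 12) the consumer would give up 4 units of t for one more unit of c.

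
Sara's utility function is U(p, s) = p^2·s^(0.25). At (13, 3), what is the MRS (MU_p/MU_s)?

MRS = 24/13

MU_p = 2·p·s^(0.25) and MU_s = 0.25·p^2·s^(-0.75).
MRS = MU_p/MU_s = (8)·s/p.
At (13, 3): MRS = 24/13.
The indifference curve has slope −24/13 at this bundle.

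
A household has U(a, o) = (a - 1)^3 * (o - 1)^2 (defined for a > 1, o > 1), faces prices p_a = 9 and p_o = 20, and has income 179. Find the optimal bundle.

MU_a = 3·(a−1)^2·(o−1)^2, MU_o = 2·(a−1)^3·(o−1).
MRS = (3/2)·(o−1)/(a−1).
Tangency: set MRS = p_a/p_o = 9/20 = 0.45.
So (3/2)·(o − 1)/(a − 1) = 0.45, i.e. (o − 1) = 0.3·(a − 1).
Rewrite the budget in excess-of-subsistence terms: 9·(a − 1) + 20·(o − 1) = 179 − 9·1 − 20·1 = 150.
Substituting, 15·(a − 1) = 150, so a − 1 = 10 and a* = 11.
Then o − 1 = 0.3·10 = 3, so o* = 4.

a* = 11, o* = 4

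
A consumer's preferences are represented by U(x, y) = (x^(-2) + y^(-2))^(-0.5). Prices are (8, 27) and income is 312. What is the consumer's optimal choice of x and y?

x* = 12, y* = 8

For CES with ρ = -2, MRS = (y/x)^3.
Tangency: set MRS = p_x/p_y = 8/27.
So (y/x)^3 = 8/27; taking the cube root, y/x = 2/3, i.e. y = (2/3)·x.
Substitute into the budget 8·x + 27·y = 312: 26·x = 312, so x* = 12 and y* = (2/3)·12 = 8.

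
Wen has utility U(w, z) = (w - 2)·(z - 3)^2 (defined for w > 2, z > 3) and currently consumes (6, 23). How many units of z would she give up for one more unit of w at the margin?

MRS = 2.5

MU_w = (z−3)^2, MU_z = 2·(w−2)·(z−3).
MRS = (1/2)·(z−3)/(w−2).
At (6, 23): MRS = 2.5.
The indifference curve has slope −2.5 at this bundle.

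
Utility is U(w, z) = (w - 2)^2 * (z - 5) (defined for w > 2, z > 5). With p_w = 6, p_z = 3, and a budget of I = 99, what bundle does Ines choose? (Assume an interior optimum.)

w* = 10, z* = 13

MU_w = 2·(w−2)·(z−5), MU_z = (w−2)^2.
MRS = (2/1)·(z−5)/(w−2).
Tangency: set MRS = p_w/p_z = 6/3 = 2.
So (2/1)·(z − 5)/(w − 2) = 2, i.e. (z − 5) = (w − 2).
Rewrite the budget in excess-of-subsistence terms: 6·(w − 2) + 3·(z − 5) = 99 − 6·2 − 3·5 = 72.
Substituting, 9·(w − 2) = 72, so w − 2 = 8 and w* = 10.
Then z − 5 = 8, so z* = 13.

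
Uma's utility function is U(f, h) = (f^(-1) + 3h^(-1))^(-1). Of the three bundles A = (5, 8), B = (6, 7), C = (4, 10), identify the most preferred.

Evaluate utility at each bundle:
U(A) = 1.739.
U(B) = 1.680.
U(C) = 1.818.
Highest utility is C, so C ≻ A ≻ B.

Bundle C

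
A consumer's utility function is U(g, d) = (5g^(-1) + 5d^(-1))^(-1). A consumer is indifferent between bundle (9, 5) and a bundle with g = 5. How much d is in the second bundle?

U depends on (g, d) only through S = 5g^(-1) + 5d^(-1), so equal utility means equal S. At (9, 5): S = 14/9.
With g = 5: 5·5^(-1) = 1, so 5d^(-1) = 14/9 − 1 = 5/9, i.e. d^(-1) = 1/9.
Hence d = 1/(1/9) = 9.
Check: U(5, 9) = 0.6429.

d = 9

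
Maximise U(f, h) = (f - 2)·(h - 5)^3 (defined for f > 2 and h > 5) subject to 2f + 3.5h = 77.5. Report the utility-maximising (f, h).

f* = 9, h* = 17

MU_f = (h−5)^3, MU_h = 3·(f−2)·(h−5)^2.
MRS = (1/3)·(h−5)/(f−2).
Tangency: set MRS = p_f/p_h = 2/3.5 = 4/7.
So (1/3)·(h − 5)/(f − 2) = 4/7, i.e. (h − 5) = (12/7)·(f − 2).
Rewrite the budget in excess-of-subsistence terms: 2·(f − 2) + 3.5·(h − 5) = 77.5 − 2·2 − 3.5·5 = 56.
Substituting, 8·(f − 2) = 56, so f − 2 = 7 and f* = 9.
Then h − 5 = (12/7)·7 = 12, so h* = 17.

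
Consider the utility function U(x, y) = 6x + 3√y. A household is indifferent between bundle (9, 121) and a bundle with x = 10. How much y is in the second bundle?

U(9, 121) = 87.
Set U(10, y) = 87 and solve.
With x = 10: 3√y = 87 − 6·10 = 27, so √y = 9 and y = 81.
Check: U(10, 81) = 87.

y = 81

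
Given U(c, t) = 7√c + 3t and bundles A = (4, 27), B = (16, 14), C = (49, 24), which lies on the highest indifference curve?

Evaluate utility at each bundle:
U(A) = 95.000.
U(B) = 70.000.
U(C) = 121.000.
Highest utility is C, so C ≻ A ≻ B.

Bundle C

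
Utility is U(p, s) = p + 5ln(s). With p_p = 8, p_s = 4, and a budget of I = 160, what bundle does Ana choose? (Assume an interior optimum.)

MU_p = 1, MU_s = 5/s.
MRS = 1 ÷ (5/s).
Tangency: set MRS = p_p/p_s = 8/4 = 2.
MRS depends only on s: 0.2·s = 2 ⇒ s* = 2/0.2 = 10.
From the budget, 8·p = 160 − 4·10 = 120, so p* = 15.

p* = 15, s* = 10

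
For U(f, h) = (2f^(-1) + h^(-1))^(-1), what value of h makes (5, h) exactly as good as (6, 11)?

U depends on (f, h) only through S = 2f^(-1) + h^(-1), so equal utility means equal S. At (6, 11): S = 14/33.
With f = 5: 2·5^(-1) = 0.4, so h^(-1) = 14/33 − 0.4 = 4/165.
Hence h = 1/(4/165) = 41.25.
Check: U(5, 41.25) = 2.3571.

h = 41.25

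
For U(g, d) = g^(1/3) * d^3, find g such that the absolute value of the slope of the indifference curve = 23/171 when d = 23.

MU_g = 1/3·g^(-2/3)·d^3 and MU_d = 3·g^(1/3)·d^2.
MRS = MU_g/MU_d = (1/9)·d/g.
Substitute d = 23: MRS = (23/9)/g. Setting (23/9)/g = 23/171 gives g = (23/9)/(23/171) = 19.

g = 19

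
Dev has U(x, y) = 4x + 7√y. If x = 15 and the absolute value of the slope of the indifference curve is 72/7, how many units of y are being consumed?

MU_x = 4, MU_y = 7/(2√y).
MRS = 4 ÷ (7/(2√y)).
MRS depends only on y: (8/7)·√y = 72/7 ⇒ √y = (72/7)/(8/7) = 9 ⇒ y = 81.

y = 81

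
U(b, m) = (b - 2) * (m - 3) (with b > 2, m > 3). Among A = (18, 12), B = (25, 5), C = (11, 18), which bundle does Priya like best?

Evaluate utility at each bundle:
U(A) = 144.
U(B) = 46.
U(C) = 135.
Highest utility is A, so A ≻ C ≻ B.

Bundle A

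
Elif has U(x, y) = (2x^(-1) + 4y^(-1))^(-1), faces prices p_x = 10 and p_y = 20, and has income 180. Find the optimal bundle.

For CES with ρ = -1, MRS = (2/4)·(y/x)^2.
Tangency: set MRS = p_x/p_y = 10/20 = 0.5.
So (y/x)^2 = 1; taking the square root, y/x = 1, i.e. y = x.
Substitute into the budget 10·x + 20·y = 180: 30·x = 180, so x* = 6 and y* = 6.

x* = 6, y* = 6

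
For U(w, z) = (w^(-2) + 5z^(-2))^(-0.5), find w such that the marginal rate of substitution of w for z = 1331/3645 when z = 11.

For CES with ρ = -2, MRS = (1/5)·(z/w)^3.
Setting (1/5)·(11/w)^3 = 1331/3645 gives (11/w)^3 = 1331/729, so 11/w = 11/9 and w = 9.

w = 9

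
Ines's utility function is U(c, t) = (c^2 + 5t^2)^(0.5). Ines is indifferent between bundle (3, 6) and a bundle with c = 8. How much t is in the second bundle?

U depends on (c, t) only through S = c^2 + 5t^2, so equal utility means equal S. At (3, 6): S = 189.
With c = 8: 8^2 = 64, so 5t^2 = 189 − 64 = 125, i.e. t^2 = 25.
Hence t = √25 = 5.
Check: U(8, 5) = 13.7477.

t = 5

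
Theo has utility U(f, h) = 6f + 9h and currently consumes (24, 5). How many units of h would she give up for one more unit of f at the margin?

MU_f = 6, MU_h = 9, so MRS = 6/9 = 2/3 at every bundle.
At (24, 5): MRS = 2/3.
That is, one extra unit of f is worth 2/3 units of h at the margin.

MRS = 2/3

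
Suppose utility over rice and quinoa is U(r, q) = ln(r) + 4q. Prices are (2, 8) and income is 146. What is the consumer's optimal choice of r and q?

r* = 1, q* = 18

MU_r = 1/r, MU_q = 4.
MRS = 1/r ÷ 4.
Tangency: set MRS = p_r/p_q = 2/8 = 0.25.
MRS depends only on r: 0.25/r = 0.25 ⇒ r* = 0.25/0.25 = 1.
From the budget, 8·q = 146 − 2·1 = 144, so q* = 18.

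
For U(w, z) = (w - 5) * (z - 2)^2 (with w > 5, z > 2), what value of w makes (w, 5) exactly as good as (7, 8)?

w = 13

U(7, 8) = 72.
Set U(w, 5) = 72 and solve.
With z = 5: (5 − 2)^2 = 9, so (w − 5) = 72/9 = 8.
So w = 5 + 8 = 13.
Check: U(13, 5) = 72.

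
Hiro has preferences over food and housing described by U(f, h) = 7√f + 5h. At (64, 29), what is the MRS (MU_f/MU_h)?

MU_f = 7/(2√f), MU_h = 5.
MRS = 7/(2√f) ÷ 5.
At (64, 29): MRS = 7/80.
So at (64, 29) the consumer would give up 7/80 units of h for one more unit of f.

MRS = 7/80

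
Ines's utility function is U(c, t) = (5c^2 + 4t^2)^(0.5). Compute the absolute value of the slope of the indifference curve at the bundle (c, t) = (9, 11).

For CES with ρ = 2, MRS = (5/4)·(t/c)^(-1).
At (9, 11): MRS = 45/44.
So at (9, 11) the consumer would give up 45/44 units of t for one more unit of c.

MRS = 45/44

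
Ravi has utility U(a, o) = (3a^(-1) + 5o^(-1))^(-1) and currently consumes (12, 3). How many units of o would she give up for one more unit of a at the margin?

For CES with ρ = -1, MRS = (3/5)·(o/a)^2.
At (12, 3): MRS = 3/80.
So at (12, 3) the consumer would give up 3/80 units of o for one more unit of a.

MRS = 3/80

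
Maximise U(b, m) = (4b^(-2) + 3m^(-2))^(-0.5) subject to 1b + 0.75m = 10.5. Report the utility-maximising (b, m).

b* = 6, m* = 6

For CES with ρ = -2, MRS = (4/3)·(m/b)^3.
Tangency: set MRS = p_b/p_m = 1/0.75 = 4/3.
So (m/b)^3 = 1; taking the cube root, m/b = 1, i.e. m = b.
Substitute into the budget 1·b + 0.75·m = 10.5: 1.75·b = 10.5, so b* = 6 and m* = 6.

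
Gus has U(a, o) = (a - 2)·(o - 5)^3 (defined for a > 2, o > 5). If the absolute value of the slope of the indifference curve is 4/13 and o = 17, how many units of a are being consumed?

a = 15

MU_a = (o−5)^3, MU_o = 3·(a−2)·(o−5)^2.
MRS = (1/3)·(o−5)/(a−2).
Substitute o = 17: MRS = 4/(a − 2). Setting this equal to 4/13 gives a − 2 = 4/(4/13) = 13, so a = 15.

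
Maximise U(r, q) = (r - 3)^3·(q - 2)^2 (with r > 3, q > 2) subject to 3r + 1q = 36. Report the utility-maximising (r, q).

MU_r = 3·(r−3)^2·(q−2)^2, MU_q = 2·(r−3)^3·(q−2).
MRS = (3/2)·(q−2)/(r−3).
Tangency: set MRS = p_r/p_q = 3/1 = 3.
So (3/2)·(q − 2)/(r − 3) = 3, i.e. (q − 2) = 2·(r − 3).
Rewrite the budget in excess-of-subsistence terms: 3·(r − 3) + 1·(q − 2) = 36 − 3·3 − 1·2 = 25.
Substituting, 5·(r − 3) = 25, so r − 3 = 5 and r* = 8.
Then q − 2 = 2·5 = 10, so q* = 12.

r* = 8, q* = 12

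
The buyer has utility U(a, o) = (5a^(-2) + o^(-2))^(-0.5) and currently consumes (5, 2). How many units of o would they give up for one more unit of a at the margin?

MRS = 8/25

For CES with ρ = -2, MRS = (5/1)·(o/a)^3.
At (5, 2): MRS = 8/25.
That is, one extra unit of a is worth 8/25 units of o at the margin.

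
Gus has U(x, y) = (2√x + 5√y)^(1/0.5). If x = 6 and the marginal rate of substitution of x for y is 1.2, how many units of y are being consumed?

For CES with ρ = 0.5, MRS = (2/5)·√(y/x).
Setting (2/5)·√(y/6) = 1.2 gives √(y/6) = 3, so y/6 = 9 and y = 54.

y = 54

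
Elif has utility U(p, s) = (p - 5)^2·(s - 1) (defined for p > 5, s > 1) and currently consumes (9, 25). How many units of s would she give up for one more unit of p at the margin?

MU_p = 2·(p−5)·(s−1), MU_s = (p−5)^2.
MRS = (2/1)·(s−1)/(p−5).
At (9, 25): MRS = 12.
That is, one extra unit of p is worth 12 units of s at the margin.

MRS = 12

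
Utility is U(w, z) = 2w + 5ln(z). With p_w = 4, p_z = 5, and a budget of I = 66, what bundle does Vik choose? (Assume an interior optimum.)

w* = 14, z* = 2

MU_w = 2, MU_z = 5/z.
MRS = 2 ÷ (5/z).
Tangency: set MRS = p_w/p_z = 4/5 = 0.8.
MRS depends only on z: 0.4·z = 0.8 ⇒ z* = 0.8/0.4 = 2.
From the budget, 4·w = 66 − 5·2 = 56, so w* = 14.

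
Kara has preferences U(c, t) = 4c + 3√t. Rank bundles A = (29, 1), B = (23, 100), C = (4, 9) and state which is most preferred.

Evaluate utility at each bundle:
U(A) = 119.000.
U(B) = 122.000.
U(C) = 25.000.
Highest utility is B, so B ≻ A ≻ C.

Bundle B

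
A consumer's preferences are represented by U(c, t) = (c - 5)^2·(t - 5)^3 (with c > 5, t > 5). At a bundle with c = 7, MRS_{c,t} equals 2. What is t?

MU_c = 2·(c−5)·(t−5)^3, MU_t = 3·(c−5)^2·(t−5)^2.
MRS = (2/3)·(t−5)/(c−5).
Substitute c = 7: MRS = (t − 5)/3. Setting this equal to 2 gives t − 5 = 2·3 = 6, so t = 11.

t = 11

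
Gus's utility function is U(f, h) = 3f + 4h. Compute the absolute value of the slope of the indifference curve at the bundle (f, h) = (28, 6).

MRS = 0.75

MU_f = 3, MU_h = 4, so MRS = 3/4 = 0.75 at every bundle.
At (28, 6): MRS = 0.75.
That is, one extra unit of f is worth 0.75 units of h at the margin.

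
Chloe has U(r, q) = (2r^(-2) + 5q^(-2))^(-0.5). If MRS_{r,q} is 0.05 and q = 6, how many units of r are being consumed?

r = 12

For CES with ρ = -2, MRS = (2/5)·(q/r)^3.
Setting (2/5)·(6/r)^3 = 0.05 gives (6/r)^3 = 0.125, so 6/r = 0.5 and r = 12.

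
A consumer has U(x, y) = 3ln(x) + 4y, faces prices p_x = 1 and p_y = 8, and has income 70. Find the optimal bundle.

x* = 6, y* = 8

MU_x = 3/x, MU_y = 4.
MRS = 3/x ÷ 4.
Tangency: set MRS = p_x/p_y = 1/8 = 0.125.
MRS depends only on x: 0.75/x = 0.125 ⇒ x* = 0.75/0.125 = 6.
From the budget, 8·y = 70 − 1·6 = 64, so y* = 8.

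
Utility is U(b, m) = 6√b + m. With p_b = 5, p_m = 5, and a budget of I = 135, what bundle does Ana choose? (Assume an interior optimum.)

b* = 9, m* = 18

MU_b = 6/(2√b), MU_m = 1.
MRS = 6/(2√b) ÷ 1.
Tangency: set MRS = p_b/p_m = 5/5 = 1.
MRS depends only on b: 3/√b = 1 ⇒ √b = 3/1 = 3 ⇒ b* = 9.
From the budget, 5·m = 135 − 5·9 = 90, so m* = 18.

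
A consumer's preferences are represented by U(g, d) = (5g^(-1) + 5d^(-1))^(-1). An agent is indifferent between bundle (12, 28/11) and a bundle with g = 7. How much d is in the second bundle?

d = 3

U depends on (g, d) only through S = 5g^(-1) + 5d^(-1), so equal utility means equal S. At (12, 28/11): S = 50/21.
With g = 7: 5·7^(-1) = 5/7, so 5d^(-1) = 50/21 − 5/7 = 5/3, i.e. d^(-1) = 1/3.
Hence d = 1/(1/3) = 3.
Check: U(7, 3) = 0.42.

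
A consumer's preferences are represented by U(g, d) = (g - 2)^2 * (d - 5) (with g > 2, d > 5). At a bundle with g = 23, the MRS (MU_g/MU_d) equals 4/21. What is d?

d = 7

MU_g = 2·(g−2)·(d−5), MU_d = (g−2)^2.
MRS = (2/1)·(d−5)/(g−2).
Substitute g = 23: MRS = (d − 5)/10.5. Setting this equal to 4/21 gives d − 5 = (4/21)·10.5 = 2, so d = 7.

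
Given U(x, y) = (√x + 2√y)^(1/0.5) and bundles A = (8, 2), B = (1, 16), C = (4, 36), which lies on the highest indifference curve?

Bundle C

Evaluate utility at each bundle:
U(A) = 32.000.
U(B) = 81.000.
U(C) = 196.000.
Highest utility is C, so C ≻ B ≻ A.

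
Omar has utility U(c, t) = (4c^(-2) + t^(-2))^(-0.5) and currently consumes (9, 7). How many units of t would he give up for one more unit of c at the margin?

MRS = 1372/729

For CES with ρ = -2, MRS = (4/1)·(t/c)^3.
At (9, 7): MRS = 1372/729.
The indifference curve has slope −1372/729 at this bundle.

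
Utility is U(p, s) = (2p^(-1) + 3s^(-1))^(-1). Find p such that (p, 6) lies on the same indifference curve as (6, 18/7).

U depends on (p, s) only through S = 2p^(-1) + 3s^(-1), so equal utility means equal S. At (6, 18/7): S = 1.5.
With s = 6: 3·6^(-1) = 0.5, so 2p^(-1) = 1.5 − 0.5 = 1, i.e. p^(-1) = 0.5.
Hence p = 1/0.5 = 2.
Check: U(2, 6) = 0.6667.

p = 2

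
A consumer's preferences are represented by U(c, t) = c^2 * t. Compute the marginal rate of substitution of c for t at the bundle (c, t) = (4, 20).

MU_c = 2·c·t and MU_t = c^2.
MRS = MU_c/MU_t = (2/1)·t/c.
At (4, 20): MRS = 10.
That is, one extra unit of c is worth 10 units of t at the margin.

MRS = 10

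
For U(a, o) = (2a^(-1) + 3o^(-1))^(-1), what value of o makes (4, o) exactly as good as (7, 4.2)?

U depends on (a, o) only through S = 2a^(-1) + 3o^(-1), so equal utility means equal S. At (7, 4.2): S = 1.
With a = 4: 2·4^(-1) = 0.5, so 3o^(-1) = 1 − 0.5 = 0.5, i.e. o^(-1) = 1/6.
Hence o = 1/(1/6) = 6.
Check: U(4, 6) = 1.

o = 6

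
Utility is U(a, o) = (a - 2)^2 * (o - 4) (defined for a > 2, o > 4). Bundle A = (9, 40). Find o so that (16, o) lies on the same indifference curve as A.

U(9, 40) = 1764.
Set U(16, o) = 1764 and solve.
With a = 16: (16 − 2)^2 = 196, so (o − 4) = 1764/196 = 9.
So o = 4 + 9 = 13.
Check: U(16, 13) = 1764.

o = 13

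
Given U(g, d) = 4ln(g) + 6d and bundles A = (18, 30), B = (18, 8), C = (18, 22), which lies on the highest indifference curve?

Evaluate utility at each bundle:
U(A) = 191.561.
U(B) = 59.561.
U(C) = 143.561.
Highest utility is A, so A ≻ C ≻ B.

Bundle A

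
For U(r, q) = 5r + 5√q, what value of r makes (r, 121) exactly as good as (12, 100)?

r = 11

U(12, 100) = 110.
Set U(r, 121) = 110 and solve.
With q = 121: √121 = 11, so 5r = 110 − 5·11 = 55 and r = 11.
Check: U(11, 121) = 110.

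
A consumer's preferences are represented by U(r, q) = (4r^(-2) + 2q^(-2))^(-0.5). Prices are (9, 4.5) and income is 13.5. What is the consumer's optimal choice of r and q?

r* = 1, q* = 1

For CES with ρ = -2, MRS = (4/2)·(q/r)^3.
Tangency: set MRS = p_r/p_q = 9/4.5 = 2.
So (q/r)^3 = 1; taking the cube root, q/r = 1, i.e. q = r.
Substitute into the budget 9·r + 4.5·q = 13.5: 13.5·r = 13.5, so r* = 1 and q* = 1.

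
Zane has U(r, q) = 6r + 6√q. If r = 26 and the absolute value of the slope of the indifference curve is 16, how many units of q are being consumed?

MU_r = 6, MU_q = 6/(2√q).
MRS = 6 ÷ (6/(2√q)).
MRS depends only on q: 2·√q = 16 ⇒ √q = 16/2 = 8 ⇒ q = 64.

q = 64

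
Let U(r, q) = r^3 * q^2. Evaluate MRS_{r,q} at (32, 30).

MU_r = 3·r^2·q^2 and MU_q = 2·r^3·q.
MRS = MU_r/MU_q = (3/2)·q/r.
At (32, 30): MRS = 45/32.
So at (32, 30) the consumer would give up 45/32 units of q for one more unit of r.

MRS = 45/32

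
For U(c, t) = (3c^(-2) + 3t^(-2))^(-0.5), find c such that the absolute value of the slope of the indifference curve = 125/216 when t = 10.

For CES with ρ = -2, MRS = (t/c)^3.
Setting (10/c)^3 = 125/216 gives 10/c = 5/6 and c = 12.

c = 12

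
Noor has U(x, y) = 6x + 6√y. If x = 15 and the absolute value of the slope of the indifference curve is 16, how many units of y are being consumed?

MU_x = 6, MU_y = 6/(2√y).
MRS = 6 ÷ (6/(2√y)).
MRS depends only on y: 2·√y = 16 ⇒ √y = 16/2 = 8 ⇒ y = 64.

y = 64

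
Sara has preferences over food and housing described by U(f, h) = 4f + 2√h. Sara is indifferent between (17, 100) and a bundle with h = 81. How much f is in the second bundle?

U(17, 100) = 88.
Set U(f, 81) = 88 and solve.
With h = 81: √81 = 9, so 4f = 88 − 2·9 = 70 and f = 17.5.
Check: U(17.5, 81) = 88.

f = 17.5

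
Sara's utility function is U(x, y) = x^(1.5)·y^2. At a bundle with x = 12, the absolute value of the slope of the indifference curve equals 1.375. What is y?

MU_x = 1.5·√x·y^2 and MU_y = 2·x^(1.5)·y.
MRS = MU_x/MU_y = (0.75)·y/x.
Substitute x = 12: MRS = y/16. Setting y/16 = 1.375 gives y = 1.375·16 = 22.

y = 22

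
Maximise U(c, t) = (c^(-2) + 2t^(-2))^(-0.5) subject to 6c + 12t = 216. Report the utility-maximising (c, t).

For CES with ρ = -2, MRS = (1/2)·(t/c)^3.
Tangency: set MRS = p_c/p_t = 6/12 = 0.5.
So (t/c)^3 = 1; taking the cube root, t/c = 1, i.e. t = c.
Substitute into the budget 6·c + 12·t = 216: 18·c = 216, so c* = 12 and t* = 12.

c* = 12, t* = 12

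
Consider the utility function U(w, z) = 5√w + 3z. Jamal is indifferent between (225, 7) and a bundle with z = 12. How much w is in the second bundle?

w = 144

U(225, 7) = 96.
Set U(w, 12) = 96 and solve.
With z = 12: 5√w = 96 − 3·12 = 60, so √w = 12 and w = 144.
Check: U(144, 12) = 96.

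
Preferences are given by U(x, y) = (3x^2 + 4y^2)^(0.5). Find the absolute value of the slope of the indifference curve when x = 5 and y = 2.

MRS = 1.875

For CES with ρ = 2, MRS = (3/4)·(y/x)^(-1).
At (5, 2): MRS = 1.875.
That is, one extra unit of x is worth 1.875 units of y at the margin.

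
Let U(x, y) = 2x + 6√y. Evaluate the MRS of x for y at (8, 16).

MRS = 8/3

MU_x = 2, MU_y = 6/(2√y).
MRS = 2 ÷ (6/(2√y)).
At (8, 16): MRS = 8/3.
The indifference curve has slope −8/3 at this bundle.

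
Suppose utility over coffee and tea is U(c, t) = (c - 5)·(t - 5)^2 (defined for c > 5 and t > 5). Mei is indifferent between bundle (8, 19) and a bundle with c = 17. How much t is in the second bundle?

t = 12

U(8, 19) = 588.
Set U(17, t) = 588 and solve.
With c = 17: (17 − 5) = 12, so (t − 5)^2 = 588/12 = 49.
Taking the square root (with t > 5): t − 5 = 7, so t = 12.
Check: U(17, 12) = 588.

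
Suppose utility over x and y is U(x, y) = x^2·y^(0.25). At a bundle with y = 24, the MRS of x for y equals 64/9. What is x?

x = 27

MU_x = 2·x·y^(0.25) and MU_y = 0.25·x^2·y^(-0.75).
MRS = MU_x/MU_y = (8)·y/x.
Substitute y = 24: MRS = 192/x. Setting 192/x = 64/9 gives x = 192/(64/9) = 27.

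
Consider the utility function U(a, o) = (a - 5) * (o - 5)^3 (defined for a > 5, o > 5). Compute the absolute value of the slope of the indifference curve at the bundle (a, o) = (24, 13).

MRS = 8/57

MU_a = (o−5)^3, MU_o = 3·(a−5)·(o−5)^2.
MRS = (1/3)·(o−5)/(a−5).
At (24, 13): MRS = 8/57.
So at (24, 13) the consumer would give up 8/57 units of o for one more unit of a.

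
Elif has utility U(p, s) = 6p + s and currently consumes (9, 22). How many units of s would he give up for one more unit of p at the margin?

MRS = 6

MU_p = 6, MU_s = 1, so MRS = 6/1 = 6 at every bundle.
At (9, 22): MRS = 6.
So at (9, 22) the consumer would give up 6 units of s for one more unit of p.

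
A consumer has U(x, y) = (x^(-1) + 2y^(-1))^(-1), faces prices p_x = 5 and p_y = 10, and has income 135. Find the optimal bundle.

For CES with ρ = -1, MRS = (1/2)·(y/x)^2.
Tangency: set MRS = p_x/p_y = 5/10 = 0.5.
So (y/x)^2 = 1; taking the square root, y/x = 1, i.e. y = x.
Substitute into the budget 5·x + 10·y = 135: 15·x = 135, so x* = 9 and y* = 9.

x* = 9, y* = 9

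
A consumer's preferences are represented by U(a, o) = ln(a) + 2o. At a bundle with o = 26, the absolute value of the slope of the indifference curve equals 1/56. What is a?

MU_a = 1/a, MU_o = 2.
MRS = 1/a ÷ 2.
MRS depends only on a: 0.5/a = 1/56 ⇒ a = 0.5/(1/56) = 28.

a = 28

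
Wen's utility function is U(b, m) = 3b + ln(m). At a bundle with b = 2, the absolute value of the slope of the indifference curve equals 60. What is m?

m = 20

MU_b = 3, MU_m = 1/m.
MRS = 3 ÷ (1/m).
MRS depends only on m: 3·m = 60 ⇒ m = 60/3 = 20.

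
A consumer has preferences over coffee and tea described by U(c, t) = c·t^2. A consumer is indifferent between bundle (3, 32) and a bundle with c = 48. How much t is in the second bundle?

U(3, 32) = 3072.
Set U(48, t) = 3072 and solve.
With c = 48: t^2 = 3072/48 = 64; taking the square root, t = 8.
Check: U(48, 8) = 3072.

t = 8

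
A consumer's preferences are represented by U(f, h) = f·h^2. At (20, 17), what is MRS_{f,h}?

MRS = 17/40

MU_f = h^2 and MU_h = 2·f·h.
MRS = MU_f/MU_h = (1/2)·h/f.
At (20, 17): MRS = 17/40.
So at (20, 17) the consumer would give up 17/40 units of h for one more unit of f.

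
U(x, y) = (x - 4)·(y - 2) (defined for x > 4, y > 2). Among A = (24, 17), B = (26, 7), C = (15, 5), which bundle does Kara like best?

Evaluate utility at each bundle:
U(A) = 300.
U(B) = 110.
U(C) = 33.
Highest utility is A, so A ≻ B ≻ C.

Bundle A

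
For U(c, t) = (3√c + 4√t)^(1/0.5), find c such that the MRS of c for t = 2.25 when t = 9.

c = 1

For CES with ρ = 0.5, MRS = (3/4)·√(t/c).
Setting (3/4)·√(9/c) = 2.25 gives √(9/c) = 3, so 9/c = 9 and c = 1.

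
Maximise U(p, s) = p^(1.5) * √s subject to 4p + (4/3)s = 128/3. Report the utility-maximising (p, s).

MU_p = 1.5·√p·√s and MU_s = 0.5·p^(1.5)·s^(-0.5).
MRS = MU_p/MU_s = (3)·s/p.
Tangency: set MRS = p_p/p_s = 4/(4/3) = 3.
So (3)·s/p = 3, i.e. s = p.
Substitute into the budget 4·p + (4/3)·s = 128/3: (16/3)·p = 128/3, so p* = 8.
Then s* = 8.

p* = 8, s* = 8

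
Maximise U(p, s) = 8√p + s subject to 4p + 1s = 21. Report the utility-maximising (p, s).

MU_p = 8/(2√p), MU_s = 1.
MRS = 8/(2√p) ÷ 1.
Tangency: set MRS = p_p/p_s = 4/1 = 4.
MRS depends only on p: 4/√p = 4 ⇒ √p = 4/4 = 1 ⇒ p* = 1.
From the budget, 1·s = 21 − 4·1 = 17, so s* = 17.

p* = 1, s* = 17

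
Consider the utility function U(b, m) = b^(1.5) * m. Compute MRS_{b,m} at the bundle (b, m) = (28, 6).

MU_b = 1.5·√b·m and MU_m = b^(1.5).
MRS = MU_b/MU_m = (1.5)·m/b.
At (28, 6): MRS = 9/28.
That is, one extra unit of b is worth 9/28 units of m at the margin.

MRS = 9/28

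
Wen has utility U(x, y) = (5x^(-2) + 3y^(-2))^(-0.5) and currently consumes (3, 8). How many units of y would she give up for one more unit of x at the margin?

MRS = 2560/81

For CES with ρ = -2, MRS = (5/3)·(y/x)^3.
At (3, 8): MRS = 2560/81.
So at (3, 8) the consumer would give up 2560/81 units of y for one more unit of x.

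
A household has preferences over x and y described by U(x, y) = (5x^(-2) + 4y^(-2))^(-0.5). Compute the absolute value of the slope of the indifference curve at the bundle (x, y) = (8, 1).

For CES with ρ = -2, MRS = (5/4)·(y/x)^3.
At (8, 1): MRS = 5/2048.
That is, one extra unit of x is worth 5/2048 units of y at the margin.

MRS = 5/2048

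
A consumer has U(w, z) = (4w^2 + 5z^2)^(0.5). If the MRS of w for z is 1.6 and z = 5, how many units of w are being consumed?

For CES with ρ = 2, MRS = (4/5)·(z/w)^(-1).
Setting (4/5)·(5/w)^(-1) = 1.6 gives (5/w)^(-1) = 2, so 5/w = 0.5 and w = 10.

w = 10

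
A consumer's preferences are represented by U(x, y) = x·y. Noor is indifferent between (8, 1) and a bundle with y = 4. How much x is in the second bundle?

x = 2

U(8, 1) = 8.
Set U(x, 4) = 8 and solve.
With y = 4: x = 8/4 = 2.
Check: U(2, 4) = 8.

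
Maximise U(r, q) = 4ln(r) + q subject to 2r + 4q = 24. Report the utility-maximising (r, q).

MU_r = 4/r, MU_q = 1.
MRS = 4/r ÷ 1.
Tangency: set MRS = p_r/p_q = 2/4 = 0.5.
MRS depends only on r: 4/r = 0.5 ⇒ r* = 4/0.5 = 8.
From the budget, 4·q = 24 − 2·8 = 8, so q* = 2.

r* = 8, q* = 2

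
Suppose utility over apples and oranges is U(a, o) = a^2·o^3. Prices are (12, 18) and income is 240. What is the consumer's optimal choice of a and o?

a* = 8, o* = 8

MU_a = 2·a·o^3 and MU_o = 3·a^2·o^2.
MRS = MU_a/MU_o = (2/3)·o/a.
Tangency: set MRS = p_a/p_o = 12/18 = 2/3.
So (2/3)·o/a = 2/3, i.e. o = a.
Substitute into the budget 12·a + 18·o = 240: 30·a = 240, so a* = 8.
Then o* = 8.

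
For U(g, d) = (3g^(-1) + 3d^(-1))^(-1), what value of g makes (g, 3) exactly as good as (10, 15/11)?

g = 2

U depends on (g, d) only through S = 3g^(-1) + 3d^(-1), so equal utility means equal S. At (10, 15/11): S = 2.5.
With d = 3: 3·3^(-1) = 1, so 3g^(-1) = 2.5 − 1 = 1.5, i.e. g^(-1) = 0.5.
Hence g = 1/0.5 = 2.
Check: U(2, 3) = 0.4.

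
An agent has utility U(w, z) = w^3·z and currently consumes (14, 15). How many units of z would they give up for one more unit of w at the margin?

MRS = 45/14

MU_w = 3·w^2·z and MU_z = w^3.
MRS = MU_w/MU_z = (3/1)·z/w.
At (14, 15): MRS = 45/14.
The indifference curve has slope −45/14 at this bundle.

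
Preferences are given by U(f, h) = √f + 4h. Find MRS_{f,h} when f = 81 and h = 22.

MU_f = 1/(2√f), MU_h = 4.
MRS = 1/(2√f) ÷ 4.
At (81, 22): MRS = 1/72.
That is, one extra unit of f is worth 1/72 units of h at the margin.

MRS = 1/72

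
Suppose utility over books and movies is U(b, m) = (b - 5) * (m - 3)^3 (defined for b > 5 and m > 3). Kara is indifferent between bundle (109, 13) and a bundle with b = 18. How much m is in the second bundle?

U(109, 13) = 104000.
Set U(18, m) = 104000 and solve.
With b = 18: (18 − 5) = 13, so (m − 3)^3 = 104000/13 = 8000.
Taking the cube root (with m > 3): m − 3 = 20, so m = 23.
Check: U(18, 23) = 104000.

m = 23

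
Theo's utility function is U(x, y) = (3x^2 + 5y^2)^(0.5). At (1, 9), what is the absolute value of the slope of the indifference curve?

For CES with ρ = 2, MRS = (3/5)·(y/x)^(-1).
At (1, 9): MRS = 1/15.
The indifference curve has slope −1/15 at this bundle.

MRS = 1/15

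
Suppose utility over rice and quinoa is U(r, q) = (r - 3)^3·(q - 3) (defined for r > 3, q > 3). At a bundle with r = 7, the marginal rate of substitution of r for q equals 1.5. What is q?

MU_r = 3·(r−3)^2·(q−3), MU_q = (r−3)^3.
MRS = (3/1)·(q−3)/(r−3).
Substitute r = 7: MRS = (q − 3)/(4/3). Setting this equal to 1.5 gives q − 3 = 1.5·(4/3) = 2, so q = 5.

q = 5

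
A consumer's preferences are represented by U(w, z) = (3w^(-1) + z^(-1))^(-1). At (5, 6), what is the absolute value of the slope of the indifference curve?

For CES with ρ = -1, MRS = (3/1)·(z/w)^2.
At (5, 6): MRS = 108/25.
The indifference curve has slope −108/25 at this bundle.

MRS = 108/25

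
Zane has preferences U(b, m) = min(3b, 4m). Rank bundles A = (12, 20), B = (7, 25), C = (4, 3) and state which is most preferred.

Evaluate utility at each bundle:
U(A) = 36.
U(B) = 21.
U(C) = 12.
Highest utility is A, so A ≻ B ≻ C.

Bundle A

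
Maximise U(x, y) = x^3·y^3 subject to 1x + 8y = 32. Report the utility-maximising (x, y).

x* = 16, y* = 2

MU_x = 3·x^2·y^3 and MU_y = 3·x^3·y^2.
MRS = MU_x/MU_y = y/x.
Tangency: set MRS = p_x/p_y = 1/8 = 0.125.
So y/x = 0.125, i.e. y = 0.125·x.
Substitute into the budget 1·x + 8·y = 32: 2·x = 32, so x* = 16.
Then y* = 0.125·16 = 2.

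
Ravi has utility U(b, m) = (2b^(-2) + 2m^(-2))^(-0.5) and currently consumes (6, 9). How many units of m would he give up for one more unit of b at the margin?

MRS = 3.375

For CES with ρ = -2, MRS = (m/b)^3.
At (6, 9): MRS = 3.375.
The indifference curve has slope −3.375 at this bundle.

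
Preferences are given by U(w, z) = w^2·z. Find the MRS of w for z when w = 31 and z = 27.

MRS = 54/31

MU_w = 2·w·z and MU_z = w^2.
MRS = MU_w/MU_z = (2/1)·z/w.
At (31, 27): MRS = 54/31.
The indifference curve has slope −54/31 at this bundle.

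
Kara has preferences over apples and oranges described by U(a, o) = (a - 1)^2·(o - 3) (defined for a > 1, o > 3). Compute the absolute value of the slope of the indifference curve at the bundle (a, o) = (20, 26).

MRS = 46/19

MU_a = 2·(a−1)·(o−3), MU_o = (a−1)^2.
MRS = (2/1)·(o−3)/(a−1).
At (20, 26): MRS = 46/19.
The indifference curve has slope −46/19 at this bundle.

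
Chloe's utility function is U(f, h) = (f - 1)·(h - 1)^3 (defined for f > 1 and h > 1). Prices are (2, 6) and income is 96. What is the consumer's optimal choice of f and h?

MU_f = (h−1)^3, MU_h = 3·(f−1)·(h−1)^2.
MRS = (1/3)·(h−1)/(f−1).
Tangency: set MRS = p_f/p_h = 2/6 = 1/3.
So (1/3)·(h − 1)/(f − 1) = 1/3, i.e. (h − 1) = (f − 1).
Rewrite the budget in excess-of-subsistence terms: 2·(f − 1) + 6·(h − 1) = 96 − 2·1 − 6·1 = 88.
Substituting, 8·(f − 1) = 88, so f − 1 = 11 and f* = 12.
Then h − 1 = 11, so h* = 12.

f* = 12, h* = 12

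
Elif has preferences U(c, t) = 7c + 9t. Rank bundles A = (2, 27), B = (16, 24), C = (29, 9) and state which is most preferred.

Evaluate utility at each bundle:
U(A) = 257.
U(B) = 328.
U(C) = 284.
Highest utility is B, so B ≻ C ≻ A.

Bundle B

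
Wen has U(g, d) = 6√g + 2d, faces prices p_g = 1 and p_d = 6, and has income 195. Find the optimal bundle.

MU_g = 6/(2√g), MU_d = 2.
MRS = 6/(2√g) ÷ 2.
Tangency: set MRS = p_g/p_d = 1/6.
MRS depends only on g: 1.5/√g = 1/6 ⇒ √g = 1.5/(1/6) = 9 ⇒ g* = 81.
From the budget, 6·d = 195 − 1·81 = 114, so d* = 19.

g* = 81, d* = 19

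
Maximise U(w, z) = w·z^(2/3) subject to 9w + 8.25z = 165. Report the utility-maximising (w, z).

w* = 11, z* = 8

MU_w = z^(2/3) and MU_z = 2/3·w·z^(-1/3).
MRS = MU_w/MU_z = (1.5)·z/w.
Tangency: set MRS = p_w/p_z = 9/8.25 = 12/11.
So (1.5)·z/w = 12/11, i.e. z = (8/11)·w.
Substitute into the budget 9·w + 8.25·z = 165: 15·w = 165, so w* = 11.
Then z* = (8/11)·11 = 8.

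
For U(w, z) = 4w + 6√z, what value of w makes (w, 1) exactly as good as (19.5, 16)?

U(19.5, 16) = 102.
Set U(w, 1) = 102 and solve.
With z = 1: √1 = 1, so 4w = 102 − 6·1 = 96 and w = 24.
Check: U(24, 1) = 102.

w = 24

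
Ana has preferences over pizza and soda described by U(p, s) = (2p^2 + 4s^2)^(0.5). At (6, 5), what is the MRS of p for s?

MRS = 0.6

For CES with ρ = 2, MRS = (2/4)·(s/p)^(-1).
At (6, 5): MRS = 0.6.
That is, one extra unit of p is worth 0.6 units of s at the margin.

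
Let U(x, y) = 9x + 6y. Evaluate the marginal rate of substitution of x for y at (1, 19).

MU_x = 9, MU_y = 6, so MRS = 9/6 = 1.5 at every bundle.
At (1, 19): MRS = 1.5.
That is, one extra unit of x is worth 1.5 units of y at the margin.

MRS = 1.5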